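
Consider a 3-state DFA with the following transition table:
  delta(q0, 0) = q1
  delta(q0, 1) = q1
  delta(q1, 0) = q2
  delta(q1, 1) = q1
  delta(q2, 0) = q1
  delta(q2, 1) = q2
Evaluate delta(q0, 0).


Looking up transition function:
delta(q0, 0) in the table
Row: q0, Column: 0
Result: q1

q1


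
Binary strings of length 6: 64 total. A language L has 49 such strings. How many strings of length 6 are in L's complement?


Alphabet: {0,1}
String length: 6
Total strings of length 6 = 2^6 = 64
Strings in L = 49
Complement = total - |L|
= 64 - 49
= 15

15


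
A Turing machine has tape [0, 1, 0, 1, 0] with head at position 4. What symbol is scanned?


Tape: [0, 1, 0, 1, 0]
Positions: 0 1 2 3 4
Values:    0 1 0 1 0
Head at position 4
tape[4] = 0

0


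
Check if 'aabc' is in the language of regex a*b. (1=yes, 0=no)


Pattern: a*b
String: 'aabc'
Pattern requires: zero or more 'a's followed by exactly one 'b'
Found 2 leading 'a's
Remaining: 'bc'
Remaining is not 'b' -> no match
Result: 0

0


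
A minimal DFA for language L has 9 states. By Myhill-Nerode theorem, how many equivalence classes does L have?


Myhill-Nerode theorem:
Number of equivalence classes = number of states in minimal DFA
Minimal DFA states = 9
Therefore equivalence classes = 9

9


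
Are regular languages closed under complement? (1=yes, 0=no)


Regular languages are closed under all standard operations:
- Union: Yes (product construction)
- Intersection: Yes (product construction)
- Complement: Yes (swap accept/reject)
- Concatenation: Yes (NFA construction)
Operation: complement -> Closed

1


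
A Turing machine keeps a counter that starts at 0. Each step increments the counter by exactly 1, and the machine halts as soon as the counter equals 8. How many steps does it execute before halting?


Counter starts at 0. Counting sequence:
  Step 1: counter = 1
  Step 2: counter = 2
  Step 3: counter = 3
  Step 4: counter = 4
  Step 5: counter = 5
  Step 6: counter = 6
  Step 7: counter = 7
  Step 8: counter = 8
Counter reached 8 -> halt
Total steps = 8

8


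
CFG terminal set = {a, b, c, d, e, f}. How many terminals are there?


Terminal symbols: a, b, c, d, e, f
Counting each: a (#1), b (#2), c (#3), d (#4), e (#5), f (#6)
Total = 6

6


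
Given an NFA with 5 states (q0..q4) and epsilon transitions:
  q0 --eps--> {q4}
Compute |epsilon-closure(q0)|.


Starting from q0
Initialize closure = {q0}
Follow epsilon from q0 -> add q4
Final closure: {q0, q4}
Size = 2

2


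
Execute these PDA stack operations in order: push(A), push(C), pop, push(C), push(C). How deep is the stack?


Tracing stack operations:
  push(A) -> stack = [A], depth=1
  push(C) -> stack = [A,C], depth=2
  pop -> removed C, stack = [A], depth=1
  push(C) -> stack = [A,C], depth=2
  push(C) -> stack = [A,C,C], depth=3
Final depth = 3

3


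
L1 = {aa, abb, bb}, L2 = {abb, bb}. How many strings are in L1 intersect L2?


L1 = {aa, abb, bb}
L2 = {abb, bb}
Checking each string in L1 against L2:
  'aa': in L2? No
  'abb': in L2? Yes
  'bb': in L2? Yes
Intersection = {abb, bb}
|L1 ∩ L2| = 2

2


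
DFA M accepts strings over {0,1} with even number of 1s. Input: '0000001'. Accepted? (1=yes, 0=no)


DFA has 2 states: q_even (start, accept=yes) and q_odd
Processing string '0000001' character by character:
  Position 0: read '0', 1-count=0 -> q_even (no change)
  Position 1: read '0', 1-count=0 -> q_even (no change)
  Position 2: read '0', 1-count=0 -> q_even (no change)
  Position 3: read '0', 1-count=0 -> q_even (no change)
  Position 4: read '0', 1-count=0 -> q_even (no change)
  Position 5: read '0', 1-count=0 -> q_even (no change)
  Position 6: read '1', 1-count=1 -> q_odd
Final state: q_odd, total 1s = 1 (odd); the DFA requires an even count -> reject

0


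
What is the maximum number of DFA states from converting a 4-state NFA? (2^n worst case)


NFA has 4 states
Subset construction: each DFA state = subset of NFA states
Maximum subsets = 2^4
2^4 = 16

16


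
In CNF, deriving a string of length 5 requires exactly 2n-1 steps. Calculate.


Chomsky Normal Form derivation:
String length n = 5
Each step either:
  - Splits a nonterminal into two (n-1 such steps)
  - Converts a nonterminal to terminal (n such steps)
Total = (n-1) + n = 2n - 1
= 2(5) - 1
= 10 - 1
= 9

9


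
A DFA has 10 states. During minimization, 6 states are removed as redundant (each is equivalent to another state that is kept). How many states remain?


Original DFA: 10 states
Redundant states removed: 6
Minimized states = original - removed
= 10 - 6
= 4

4


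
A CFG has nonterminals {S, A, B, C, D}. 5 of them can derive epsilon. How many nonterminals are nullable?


Nonterminals: {S, A, B, C, D}
A nonterminal is nullable if it can derive epsilon
Counting nullable nonterminals: 5
Total nullable = 5

5


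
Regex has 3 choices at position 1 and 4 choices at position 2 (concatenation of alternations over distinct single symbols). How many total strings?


First group: 3 alternatives
Second group: 4 alternatives
Concatenation: each choice from group 1 pairs with each from group 2
Total = 3 x 4 = 12

12


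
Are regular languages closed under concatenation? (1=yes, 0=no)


Regular languages are closed under:
- Union (DFA product construction)
- Intersection (DFA product construction)
- Complement (swap accept/reject states)
- Concatenation (NFA construction)
- Kleene star (NFA construction)
concatenation is in this list
Therefore: closed

1


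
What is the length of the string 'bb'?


String: 'bb'
Counting characters:
  'b' appears 2 time(s)
Total length = 0 + 2 = 2

2


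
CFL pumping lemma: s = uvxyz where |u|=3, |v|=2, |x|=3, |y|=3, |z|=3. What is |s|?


|s| = |u| + |v| + |x| + |y| + |z|
= 3 + 2 + 3 + 3 + 3
= 5 + 3 + 6
= 8 + 6
= 14

14


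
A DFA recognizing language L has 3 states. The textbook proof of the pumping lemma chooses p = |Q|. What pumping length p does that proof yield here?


Pumping lemma for regular languages (standard proof):
Take p = |Q|, the number of DFA states.
Any string of length >= |Q| passes through |Q|+1 states while reading its first |Q| symbols,
so by pigeonhole some state repeats, giving the loop that can be pumped.
Here |Q| = 3
Therefore the proof uses p = 3

3


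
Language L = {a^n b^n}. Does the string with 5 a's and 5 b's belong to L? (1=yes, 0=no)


Language requires equal numbers of a's and b's
PDA pushes for each 'a', pops for each 'b'
Number of a's = 5
Number of b's = 5
5 == 5 -> Accept

1


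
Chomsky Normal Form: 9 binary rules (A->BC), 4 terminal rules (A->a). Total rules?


CNF allows two rule forms:
  A -> BC (binary): 9 rules
  A -> a (terminal): 4 rules
Total = 9 + 4 = 13

13


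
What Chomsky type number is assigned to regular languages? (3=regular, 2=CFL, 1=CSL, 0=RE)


Chomsky hierarchy levels:
  Type 3: Regular (DFA/NFA/regex)
  Type 2: Context-free (PDA)
  Type 1: Context-sensitive
  Type 0: Recursively enumerable (TM)
'regular' corresponds to Type 3

3


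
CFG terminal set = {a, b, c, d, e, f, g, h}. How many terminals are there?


Terminal symbols: a, b, c, d, e, f, g, h
Counting each: a (#1), b (#2), c (#3), d (#4), e (#5), f (#6), g (#7), h (#8)
Total = 8

8


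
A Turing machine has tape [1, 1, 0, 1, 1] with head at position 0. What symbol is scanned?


Tape: [1, 1, 0, 1, 1]
Positions: 0 1 2 3 4
Values:    1 1 0 1 1
Head at position 0
tape[0] = 1

1


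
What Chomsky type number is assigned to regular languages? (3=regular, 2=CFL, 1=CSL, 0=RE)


Chomsky hierarchy levels:
  Type 3: Regular (DFA/NFA/regex)
  Type 2: Context-free (PDA)
  Type 1: Context-sensitive
  Type 0: Recursively enumerable (TM)
'regular' corresponds to Type 3

3


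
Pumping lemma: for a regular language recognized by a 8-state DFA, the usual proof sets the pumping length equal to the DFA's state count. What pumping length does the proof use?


Pumping lemma for regular languages (standard proof):
Take p = |Q|, the number of DFA states.
Any string of length >= |Q| passes through |Q|+1 states while reading its first |Q| symbols,
so by pigeonhole some state repeats, giving the loop that can be pumped.
Here |Q| = 8
Therefore the proof uses p = 8

8


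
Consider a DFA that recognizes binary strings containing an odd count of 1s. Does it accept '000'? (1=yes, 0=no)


DFA has 2 states: q_even (start, accept=no) and q_odd
Processing string '000' character by character:
  Position 0: read '0', 1-count=0 -> q_even (no change)
  Position 1: read '0', 1-count=0 -> q_even (no change)
  Position 2: read '0', 1-count=0 -> q_even (no change)
Final state: q_even, total 1s = 0 (even); the DFA requires an odd count -> reject

0


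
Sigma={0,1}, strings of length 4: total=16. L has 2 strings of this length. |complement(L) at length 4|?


Alphabet: {0,1}
String length: 4
Total strings of length 4 = 2^4 = 16
Strings in L = 2
Complement = total - |L|
= 16 - 2
= 14

14


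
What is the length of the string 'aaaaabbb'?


String: 'aaaaabbb'
Counting characters:
  'a' appears 5 time(s)
  'b' appears 3 time(s)
Total length = 5 + 3 = 8

8


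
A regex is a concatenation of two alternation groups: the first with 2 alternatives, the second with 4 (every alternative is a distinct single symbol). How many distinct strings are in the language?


First group: 2 alternatives
Second group: 4 alternatives
Concatenation: each choice from group 1 pairs with each from group 2
Total = 2 x 4 = 8

8


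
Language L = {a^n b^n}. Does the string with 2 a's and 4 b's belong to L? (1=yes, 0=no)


Language requires equal numbers of a's and b's
PDA pushes for each 'a', pops for each 'b'
Number of a's = 2
Number of b's = 4
2 != 4 -> Reject

0


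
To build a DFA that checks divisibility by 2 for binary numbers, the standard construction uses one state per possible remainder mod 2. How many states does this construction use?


Divisibility by 2 is tracked via the remainder mod 2: 0, 1, ..., 1
The construction assigns one state to each remainder
Number of remainders = 2

2


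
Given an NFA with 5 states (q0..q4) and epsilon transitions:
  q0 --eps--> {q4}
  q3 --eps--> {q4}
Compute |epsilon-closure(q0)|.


Starting from q0
Initialize closure = {q0}
Follow epsilon from q0 -> add q4
Final closure: {q0, q4}
Size = 2

2


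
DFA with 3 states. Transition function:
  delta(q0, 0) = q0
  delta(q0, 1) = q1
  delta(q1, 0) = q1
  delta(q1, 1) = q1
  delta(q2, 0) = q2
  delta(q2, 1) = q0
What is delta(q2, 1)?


Looking up transition function:
delta(q2, 1) in the table
Row: q2, Column: 1
Result: q0

q0


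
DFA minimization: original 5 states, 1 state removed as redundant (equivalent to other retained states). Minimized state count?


Original DFA: 5 states
Redundant states removed: 1
Minimized states = original - removed
= 5 - 1
= 4

4


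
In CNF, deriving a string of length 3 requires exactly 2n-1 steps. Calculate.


Chomsky Normal Form derivation:
String length n = 3
Each step either:
  - Splits a nonterminal into two (n-1 such steps)
  - Converts a nonterminal to terminal (n such steps)
Total = (n-1) + n = 2n - 1
= 2(3) - 1
= 6 - 1
= 5

5


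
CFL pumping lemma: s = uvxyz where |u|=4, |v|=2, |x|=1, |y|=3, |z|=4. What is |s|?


|s| = |u| + |v| + |x| + |y| + |z|
= 4 + 2 + 1 + 3 + 4
= 6 + 1 + 7
= 7 + 7
= 14

14


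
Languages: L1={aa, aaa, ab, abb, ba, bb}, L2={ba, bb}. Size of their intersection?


L1 = {aa, aaa, ab, abb, ba, bb}
L2 = {ba, bb}
Checking each string in L1 against L2:
  'aa': in L2? No
  'aaa': in L2? No
  'ab': in L2? No
  'abb': in L2? No
  'ba': in L2? Yes
  'bb': in L2? Yes
Intersection = {ba, bb}
|L1 ∩ L2| = 2

2


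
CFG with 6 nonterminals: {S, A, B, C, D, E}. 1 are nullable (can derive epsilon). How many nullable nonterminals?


Nonterminals: {S, A, B, C, D, E}
A nonterminal is nullable if it can derive epsilon
Counting nullable nonterminals: 1
Total nullable = 1

1


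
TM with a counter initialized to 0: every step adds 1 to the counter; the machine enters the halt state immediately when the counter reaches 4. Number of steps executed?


Counter starts at 0. Counting sequence:
  Step 1: counter = 1
  Step 2: counter = 2
  Step 3: counter = 3
  Step 4: counter = 4
Counter reached 4 -> halt
Total steps = 4

4


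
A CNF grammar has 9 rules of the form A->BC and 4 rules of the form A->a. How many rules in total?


CNF allows two rule forms:
  A -> BC (binary): 9 rules
  A -> a (terminal): 4 rules
Total = 9 + 4 = 13

13


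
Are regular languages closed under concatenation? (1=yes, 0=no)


Regular languages are closed under:
- Union (DFA product construction)
- Intersection (DFA product construction)
- Complement (swap accept/reject states)
- Concatenation (NFA construction)
- Kleene star (NFA construction)
concatenation is in this list
Therefore: closed

1


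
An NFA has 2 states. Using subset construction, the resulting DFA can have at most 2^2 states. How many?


NFA has 2 states
Subset construction: each DFA state = subset of NFA states
Maximum subsets = 2^2
2^2 = 4

4


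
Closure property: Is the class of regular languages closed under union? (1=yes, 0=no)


Regular languages are closed under all standard operations:
- Union: Yes (product construction)
- Intersection: Yes (product construction)
- Complement: Yes (swap accept/reject)
- Concatenation: Yes (NFA construction)
Operation: union -> Closed

1


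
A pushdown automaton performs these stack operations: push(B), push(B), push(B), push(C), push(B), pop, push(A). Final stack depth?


Tracing stack operations:
  push(B) -> stack = [B], depth=1
  push(B) -> stack = [B,B], depth=2
  push(B) -> stack = [B,B,B], depth=3
  push(C) -> stack = [B,B,B,C], depth=4
  push(B) -> stack = [B,B,B,C,B], depth=5
  pop -> removed B, stack = [B,B,B,C], depth=4
  push(A) -> stack = [B,B,B,C,A], depth=5
Final depth = 5

5


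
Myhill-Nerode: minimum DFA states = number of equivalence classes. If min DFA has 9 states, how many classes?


Myhill-Nerode theorem:
Number of equivalence classes = number of states in minimal DFA
Minimal DFA states = 9
Therefore equivalence classes = 9

9


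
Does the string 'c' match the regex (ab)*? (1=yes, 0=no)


Pattern: (ab)*
String: 'c'
Pattern requires: zero or more repetitions of 'ab'
Length 1 is odd -> cannot be (ab)* -> no match
Result: 0

0


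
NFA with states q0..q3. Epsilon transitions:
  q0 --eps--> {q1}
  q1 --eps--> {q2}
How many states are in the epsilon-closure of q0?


Starting from q0
Initialize closure = {q0}
Follow epsilon from q0 -> add q1
Follow epsilon from q1 -> add q2
Final closure: {q0, q1, q2}
Size = 3

3


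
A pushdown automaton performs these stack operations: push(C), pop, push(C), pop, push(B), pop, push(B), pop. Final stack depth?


Tracing stack operations:
  push(C) -> stack = [C], depth=1
  pop -> removed C, stack = [], depth=0
  push(C) -> stack = [C], depth=1
  pop -> removed C, stack = [], depth=0
  push(B) -> stack = [B], depth=1
  pop -> removed B, stack = [], depth=0
  push(B) -> stack = [B], depth=1
  pop -> removed B, stack = [], depth=0
Final depth = 0

0


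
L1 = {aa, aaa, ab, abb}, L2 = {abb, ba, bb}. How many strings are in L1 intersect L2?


L1 = {aa, aaa, ab, abb}
L2 = {abb, ba, bb}
Checking each string in L1 against L2:
  'aa': in L2? No
  'aaa': in L2? No
  'ab': in L2? No
  'abb': in L2? Yes
Intersection = {abb}
|L1 ∩ L2| = 1

1


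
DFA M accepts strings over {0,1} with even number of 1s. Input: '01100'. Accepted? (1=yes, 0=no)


DFA has 2 states: q_even (start, accept=yes) and q_odd
Processing string '01100' character by character:
  Position 0: read '0', 1-count=0 -> q_even (no change)
  Position 1: read '1', 1-count=1 -> q_odd
  Position 2: read '1', 1-count=2 -> q_even
  Position 3: read '0', 1-count=2 -> q_even (no change)
  Position 4: read '0', 1-count=2 -> q_even (no change)
Final state: q_even, total 1s = 2 (even); the DFA requires an even count -> accept

1


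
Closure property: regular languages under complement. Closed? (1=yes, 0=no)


Regular languages are closed under:
- Union (DFA product construction)
- Intersection (DFA product construction)
- Complement (swap accept/reject states)
- Concatenation (NFA construction)
- Kleene star (NFA construction)
complement is in this list
Therefore: closed

1


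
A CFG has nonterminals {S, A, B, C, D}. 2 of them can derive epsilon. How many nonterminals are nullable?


Nonterminals: {S, A, B, C, D}
A nonterminal is nullable if it can derive epsilon
Counting nullable nonterminals: 2
Total nullable = 2

2


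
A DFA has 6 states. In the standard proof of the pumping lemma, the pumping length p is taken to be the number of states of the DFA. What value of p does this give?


Pumping lemma for regular languages (standard proof):
Take p = |Q|, the number of DFA states.
Any string of length >= |Q| passes through |Q|+1 states while reading its first |Q| symbols,
so by pigeonhole some state repeats, giving the loop that can be pumped.
Here |Q| = 6
Therefore the proof uses p = 6

6


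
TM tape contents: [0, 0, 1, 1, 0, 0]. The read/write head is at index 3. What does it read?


Tape: [0, 0, 1, 1, 0, 0]
Positions: 0 1 2 3 4 5
Values:    0 0 1 1 0 0
Head at position 3
tape[3] = 1

1


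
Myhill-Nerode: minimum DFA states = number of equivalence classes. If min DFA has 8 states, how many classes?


Myhill-Nerode theorem:
Number of equivalence classes = number of states in minimal DFA
Minimal DFA states = 8
Therefore equivalence classes = 8

8


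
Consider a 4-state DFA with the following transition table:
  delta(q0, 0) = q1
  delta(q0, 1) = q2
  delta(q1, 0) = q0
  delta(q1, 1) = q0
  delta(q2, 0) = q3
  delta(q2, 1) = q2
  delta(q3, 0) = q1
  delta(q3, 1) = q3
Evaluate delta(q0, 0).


Looking up transition function:
delta(q0, 0) in the table
Row: q0, Column: 0
Result: q1

q1


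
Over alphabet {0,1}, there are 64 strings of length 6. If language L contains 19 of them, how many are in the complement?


Alphabet: {0,1}
String length: 6
Total strings of length 6 = 2^6 = 64
Strings in L = 19
Complement = total - |L|
= 64 - 19
= 45

45


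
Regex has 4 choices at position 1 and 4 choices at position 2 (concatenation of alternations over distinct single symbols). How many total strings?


First group: 4 alternatives
Second group: 4 alternatives
Concatenation: each choice from group 1 pairs with each from group 2
Total = 4 x 4 = 16

16


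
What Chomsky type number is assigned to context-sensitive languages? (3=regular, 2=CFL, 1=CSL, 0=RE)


Chomsky hierarchy levels:
  Type 3: Regular (DFA/NFA/regex)
  Type 2: Context-free (PDA)
  Type 1: Context-sensitive
  Type 0: Recursively enumerable (TM)
'context-sensitive' corresponds to Type 1

1


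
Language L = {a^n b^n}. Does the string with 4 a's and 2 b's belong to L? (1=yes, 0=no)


Language requires equal numbers of a's and b's
PDA pushes for each 'a', pops for each 'b'
Number of a's = 4
Number of b's = 2
4 != 2 -> Reject

0


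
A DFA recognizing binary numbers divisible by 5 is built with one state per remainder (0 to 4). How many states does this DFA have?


Divisibility by 5 is tracked via the remainder mod 5: 0, 1, ..., 4
The construction assigns one state to each remainder
Number of remainders = 5

5


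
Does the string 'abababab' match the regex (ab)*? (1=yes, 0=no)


Pattern: (ab)*
String: 'abababab'
Pattern requires: zero or more repetitions of 'ab'
Pairs: ['ab', 'ab', 'ab', 'ab']
All pairs are 'ab'? Yes
Result: 1

1


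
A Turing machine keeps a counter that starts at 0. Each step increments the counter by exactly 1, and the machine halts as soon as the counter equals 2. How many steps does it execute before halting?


Counter starts at 0. Counting sequence:
  Step 1: counter = 1
  Step 2: counter = 2
Counter reached 2 -> halt
Total steps = 2

2


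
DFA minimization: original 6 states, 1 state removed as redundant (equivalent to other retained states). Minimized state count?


Original DFA: 6 states
Redundant states removed: 1
Minimized states = original - removed
= 6 - 1
= 5

5


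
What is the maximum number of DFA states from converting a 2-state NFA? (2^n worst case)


NFA has 2 states
Subset construction: each DFA state = subset of NFA states
Maximum subsets = 2^2
2^2 = 4

4


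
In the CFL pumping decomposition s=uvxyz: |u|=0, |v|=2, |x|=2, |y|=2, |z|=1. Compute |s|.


|s| = |u| + |v| + |x| + |y| + |z|
= 0 + 2 + 2 + 2 + 1
= 2 + 2 + 3
= 4 + 3
= 7

7


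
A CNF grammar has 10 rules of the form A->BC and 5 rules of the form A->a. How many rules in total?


CNF allows two rule forms:
  A -> BC (binary): 10 rules
  A -> a (terminal): 5 rules
Total = 10 + 5 = 15

15


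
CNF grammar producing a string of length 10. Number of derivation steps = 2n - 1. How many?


Chomsky Normal Form derivation:
String length n = 10
Each step either:
  - Splits a nonterminal into two (n-1 such steps)
  - Converts a nonterminal to terminal (n such steps)
Total = (n-1) + n = 2n - 1
= 2(10) - 1
= 20 - 1
= 19

19


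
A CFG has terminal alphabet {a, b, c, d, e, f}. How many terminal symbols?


Terminal symbols: a, b, c, d, e, f
Counting each: a (#1), b (#2), c (#3), d (#4), e (#5), f (#6)
Total = 6

6


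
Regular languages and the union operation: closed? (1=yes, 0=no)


Regular languages are closed under all standard operations:
- Union: Yes (product construction)
- Intersection: Yes (product construction)
- Complement: Yes (swap accept/reject)
- Concatenation: Yes (NFA construction)
Operation: union -> Closed

1


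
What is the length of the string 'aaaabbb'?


String: 'aaaabbb'
Counting characters:
  'a' appears 4 time(s)
  'b' appears 3 time(s)
Total length = 4 + 3 = 7

7


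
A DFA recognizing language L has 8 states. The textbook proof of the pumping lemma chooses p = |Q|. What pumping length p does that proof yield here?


Pumping lemma for regular languages (standard proof):
Take p = |Q|, the number of DFA states.
Any string of length >= |Q| passes through |Q|+1 states while reading its first |Q| symbols,
so by pigeonhole some state repeats, giving the loop that can be pumped.
Here |Q| = 8
Therefore the proof uses p = 8

8


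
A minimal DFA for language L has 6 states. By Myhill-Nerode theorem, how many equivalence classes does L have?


Myhill-Nerode theorem:
Number of equivalence classes = number of states in minimal DFA
Minimal DFA states = 6
Therefore equivalence classes = 6

6


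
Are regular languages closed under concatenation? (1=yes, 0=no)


Regular languages are closed under:
- Union (DFA product construction)
- Intersection (DFA product construction)
- Complement (swap accept/reject states)
- Concatenation (NFA construction)
- Kleene star (NFA construction)
concatenation is in this list
Therefore: closed

1


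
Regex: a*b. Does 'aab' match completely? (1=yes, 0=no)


Pattern: a*b
String: 'aab'
Pattern requires: zero or more 'a's followed by exactly one 'b'
Found 2 leading 'a's
Remaining: 'b'
Remaining is exactly 'b' -> match
Result: 1

1


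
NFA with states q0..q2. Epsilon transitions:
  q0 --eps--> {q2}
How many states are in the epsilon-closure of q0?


Starting from q0
Initialize closure = {q0}
Follow epsilon from q0 -> add q2
Final closure: {q0, q2}
Size = 2

2


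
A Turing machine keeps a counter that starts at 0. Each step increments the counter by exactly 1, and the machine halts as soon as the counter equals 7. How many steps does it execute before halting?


Counter starts at 0. Counting sequence:
  Step 1: counter = 1
  Step 2: counter = 2
  Step 3: counter = 3
  Step 4: counter = 4
  Step 5: counter = 5
  Step 6: counter = 6
  Step 7: counter = 7
Counter reached 7 -> halt
Total steps = 7

7


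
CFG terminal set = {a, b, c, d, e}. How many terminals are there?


Terminal symbols: a, b, c, d, e
Counting each: a (#1), b (#2), c (#3), d (#4), e (#5)
Total = 5

5


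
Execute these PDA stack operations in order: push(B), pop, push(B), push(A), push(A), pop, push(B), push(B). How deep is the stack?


Tracing stack operations:
  push(B) -> stack = [B], depth=1
  pop -> removed B, stack = [], depth=0
  push(B) -> stack = [B], depth=1
  push(A) -> stack = [B,A], depth=2
  push(A) -> stack = [B,A,A], depth=3
  pop -> removed A, stack = [B,A], depth=2
  push(B) -> stack = [B,A,B], depth=3
  push(B) -> stack = [B,A,B,B], depth=4
Final depth = 4

4


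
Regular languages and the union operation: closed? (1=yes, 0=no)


Regular languages are closed under all standard operations:
- Union: Yes (product construction)
- Intersection: Yes (product construction)
- Complement: Yes (swap accept/reject)
- Concatenation: Yes (NFA construction)
Operation: union -> Closed

1


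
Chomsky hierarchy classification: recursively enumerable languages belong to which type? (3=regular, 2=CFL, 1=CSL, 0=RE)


Chomsky hierarchy levels:
  Type 3: Regular (DFA/NFA/regex)
  Type 2: Context-free (PDA)
  Type 1: Context-sensitive
  Type 0: Recursively enumerable (TM)
'recursively enumerable' corresponds to Type 0

0


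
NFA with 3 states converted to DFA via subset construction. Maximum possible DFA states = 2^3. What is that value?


NFA has 3 states
Subset construction: each DFA state = subset of NFA states
Maximum subsets = 2^3
2^3 = 8

8


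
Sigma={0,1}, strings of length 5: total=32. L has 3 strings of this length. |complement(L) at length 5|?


Alphabet: {0,1}
String length: 5
Total strings of length 5 = 2^5 = 32
Strings in L = 3
Complement = total - |L|
= 32 - 3
= 29

29


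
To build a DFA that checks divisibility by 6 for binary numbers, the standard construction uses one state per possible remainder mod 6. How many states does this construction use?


Divisibility by 6 is tracked via the remainder mod 6: 0, 1, ..., 5
The construction assigns one state to each remainder
Number of remainders = 6

6


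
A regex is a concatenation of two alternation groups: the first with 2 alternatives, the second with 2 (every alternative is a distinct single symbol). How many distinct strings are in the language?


First group: 2 alternatives
Second group: 2 alternatives
Concatenation: each choice from group 1 pairs with each from group 2
Total = 2 x 2 = 4

4


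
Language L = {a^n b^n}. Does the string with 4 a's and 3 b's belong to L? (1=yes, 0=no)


Language requires equal numbers of a's and b's
PDA pushes for each 'a', pops for each 'b'
Number of a's = 4
Number of b's = 3
4 != 3 -> Reject

0


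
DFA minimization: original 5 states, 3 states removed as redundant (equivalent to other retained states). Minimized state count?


Original DFA: 5 states
Redundant states removed: 3
Minimized states = original - removed
= 5 - 3
= 2

2


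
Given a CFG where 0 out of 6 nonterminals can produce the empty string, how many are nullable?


Nonterminals: {S, A, B, C, D, E}
A nonterminal is nullable if it can derive epsilon
Counting nullable nonterminals: 0
Total nullable = 0

0


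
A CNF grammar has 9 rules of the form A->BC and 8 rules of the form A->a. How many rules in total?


CNF allows two rule forms:
  A -> BC (binary): 9 rules
  A -> a (terminal): 8 rules
Total = 9 + 8 = 17

17


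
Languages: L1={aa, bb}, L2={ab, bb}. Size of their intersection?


L1 = {aa, bb}
L2 = {ab, bb}
Checking each string in L1 against L2:
  'aa': in L2? No
  'bb': in L2? Yes
Intersection = {bb}
|L1 ∩ L2| = 1

1


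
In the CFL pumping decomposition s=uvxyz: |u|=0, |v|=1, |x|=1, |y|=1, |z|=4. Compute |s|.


|s| = |u| + |v| + |x| + |y| + |z|
= 0 + 1 + 1 + 1 + 4
= 1 + 1 + 5
= 2 + 5
= 7

7


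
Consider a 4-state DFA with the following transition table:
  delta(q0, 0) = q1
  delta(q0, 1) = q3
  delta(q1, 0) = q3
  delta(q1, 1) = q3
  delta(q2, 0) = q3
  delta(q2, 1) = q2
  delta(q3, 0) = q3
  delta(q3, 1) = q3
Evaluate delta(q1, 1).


Looking up transition function:
delta(q1, 1) in the table
Row: q1, Column: 1
Result: q3

q3


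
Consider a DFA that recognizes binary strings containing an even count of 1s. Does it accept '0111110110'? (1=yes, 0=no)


DFA has 2 states: q_even (start, accept=yes) and q_odd
Processing string '0111110110' character by character:
  Position 0: read '0', 1-count=0 -> q_even (no change)
  Position 1: read '1', 1-count=1 -> q_odd
  Position 2: read '1', 1-count=2 -> q_even
  Position 3: read '1', 1-count=3 -> q_odd
  Position 4: read '1', 1-count=4 -> q_even
  Position 5: read '1', 1-count=5 -> q_odd
  Position 6: read '0', 1-count=5 -> q_odd (no change)
  Position 7: read '1', 1-count=6 -> q_even
  Position 8: read '1', 1-count=7 -> q_odd
  Position 9: read '0', 1-count=7 -> q_odd (no change)
Final state: q_odd, total 1s = 7 (odd); the DFA requires an even count -> reject

0


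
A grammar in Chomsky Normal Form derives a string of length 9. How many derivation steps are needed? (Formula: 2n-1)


Chomsky Normal Form derivation:
String length n = 9
Each step either:
  - Splits a nonterminal into two (n-1 such steps)
  - Converts a nonterminal to terminal (n such steps)
Total = (n-1) + n = 2n - 1
= 2(9) - 1
= 18 - 1
= 17

17


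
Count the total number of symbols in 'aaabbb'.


String: 'aaabbb'
Counting characters:
  'a' appears 3 time(s)
  'b' appears 3 time(s)
Total length = 3 + 3 = 6

6


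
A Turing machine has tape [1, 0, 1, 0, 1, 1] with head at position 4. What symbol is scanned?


Tape: [1, 0, 1, 0, 1, 1]
Positions: 0 1 2 3 4 5
Values:    1 0 1 0 1 1
Head at position 4
tape[4] = 1

1


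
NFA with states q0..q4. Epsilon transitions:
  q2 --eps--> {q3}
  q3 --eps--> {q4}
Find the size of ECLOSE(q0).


Starting from q0
Initialize closure = {q0}
q0 has no outgoing epsilon transitions -> nothing to add
Final closure: {q0}
Size = 1

1


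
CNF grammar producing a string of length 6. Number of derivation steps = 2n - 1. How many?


Chomsky Normal Form derivation:
String length n = 6
Each step either:
  - Splits a nonterminal into two (n-1 such steps)
  - Converts a nonterminal to terminal (n such steps)
Total = (n-1) + n = 2n - 1
= 2(6) - 1
= 12 - 1
= 11

11


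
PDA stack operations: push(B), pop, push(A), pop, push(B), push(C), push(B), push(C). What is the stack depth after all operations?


Tracing stack operations:
  push(B) -> stack = [B], depth=1
  pop -> removed B, stack = [], depth=0
  push(A) -> stack = [A], depth=1
  pop -> removed A, stack = [], depth=0
  push(B) -> stack = [B], depth=1
  push(C) -> stack = [B,C], depth=2
  push(B) -> stack = [B,C,B], depth=3
  push(C) -> stack = [B,C,B,C], depth=4
Final depth = 4

4


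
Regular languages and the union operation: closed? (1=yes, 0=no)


Regular languages are closed under all standard operations:
- Union: Yes (product construction)
- Intersection: Yes (product construction)
- Complement: Yes (swap accept/reject)
- Concatenation: Yes (NFA construction)
Operation: union -> Closed

1


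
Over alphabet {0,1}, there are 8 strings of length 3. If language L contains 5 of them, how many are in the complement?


Alphabet: {0,1}
String length: 3
Total strings of length 3 = 2^3 = 8
Strings in L = 5
Complement = total - |L|
= 8 - 5
= 3

3


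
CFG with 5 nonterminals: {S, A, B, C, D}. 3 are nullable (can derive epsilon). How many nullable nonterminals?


Nonterminals: {S, A, B, C, D}
A nonterminal is nullable if it can derive epsilon
Counting nullable nonterminals: 3
Total nullable = 3

3


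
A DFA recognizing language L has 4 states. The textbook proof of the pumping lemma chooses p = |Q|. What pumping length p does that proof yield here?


Pumping lemma for regular languages (standard proof):
Take p = |Q|, the number of DFA states.
Any string of length >= |Q| passes through |Q|+1 states while reading its first |Q| symbols,
so by pigeonhole some state repeats, giving the loop that can be pumped.
Here |Q| = 4
Therefore the proof uses p = 4

4


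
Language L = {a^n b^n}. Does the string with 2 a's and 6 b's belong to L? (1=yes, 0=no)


Language requires equal numbers of a's and b's
PDA pushes for each 'a', pops for each 'b'
Number of a's = 2
Number of b's = 6
2 != 6 -> Reject

0


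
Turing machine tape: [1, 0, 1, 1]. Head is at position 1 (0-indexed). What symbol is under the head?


Tape: [1, 0, 1, 1]
Positions: 0 1 2 3
Values:    1 0 1 1
Head at position 1
tape[1] = 0

0


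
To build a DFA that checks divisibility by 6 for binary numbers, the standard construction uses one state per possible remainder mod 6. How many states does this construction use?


Divisibility by 6 is tracked via the remainder mod 6: 0, 1, ..., 5
The construction assigns one state to each remainder
Number of remainders = 6

6


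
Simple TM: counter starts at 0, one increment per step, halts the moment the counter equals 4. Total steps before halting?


Counter starts at 0. Counting sequence:
  Step 1: counter = 1
  Step 2: counter = 2
  Step 3: counter = 3
  Step 4: counter = 4
Counter reached 4 -> halt
Total steps = 4

4


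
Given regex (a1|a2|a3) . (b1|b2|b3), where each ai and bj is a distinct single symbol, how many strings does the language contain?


First group: 3 alternatives
Second group: 3 alternatives
Concatenation: each choice from group 1 pairs with each from group 2
Total = 3 x 3 = 9

9


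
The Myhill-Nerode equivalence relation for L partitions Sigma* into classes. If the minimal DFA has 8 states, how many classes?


Myhill-Nerode theorem:
Number of equivalence classes = number of states in minimal DFA
Minimal DFA states = 8
Therefore equivalence classes = 8

8


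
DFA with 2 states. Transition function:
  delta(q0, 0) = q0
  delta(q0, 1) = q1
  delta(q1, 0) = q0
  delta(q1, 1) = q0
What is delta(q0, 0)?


Looking up transition function:
delta(q0, 0) in the table
Row: q0, Column: 0
Result: q0

q0


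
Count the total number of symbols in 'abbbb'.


String: 'abbbb'
Counting characters:
  'a' appears 1 time(s)
  'b' appears 4 time(s)
Total length = 1 + 4 = 5

5


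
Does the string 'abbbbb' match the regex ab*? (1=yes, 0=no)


Pattern: ab*
String: 'abbbbb'
Pattern requires: exactly one 'a' followed by zero or more 'b's
First char is 'a' -> OK
Rest 'bbbbb': all b's? Yes
Result: 1

1


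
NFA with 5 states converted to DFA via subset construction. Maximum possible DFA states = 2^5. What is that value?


NFA has 5 states
Subset construction: each DFA state = subset of NFA states
Maximum subsets = 2^5
2^5 = 32

32


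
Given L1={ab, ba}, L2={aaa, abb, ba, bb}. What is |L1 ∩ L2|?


L1 = {ab, ba}
L2 = {aaa, abb, ba, bb}
Checking each string in L1 against L2:
  'ab': in L2? No
  'ba': in L2? Yes
Intersection = {ba}
|L1 ∩ L2| = 1

1


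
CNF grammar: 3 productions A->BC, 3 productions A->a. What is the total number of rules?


CNF allows two rule forms:
  A -> BC (binary): 3 rules
  A -> a (terminal): 3 rules
Total = 3 + 3 = 6

6


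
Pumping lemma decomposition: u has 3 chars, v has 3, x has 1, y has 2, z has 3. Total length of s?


|s| = |u| + |v| + |x| + |y| + |z|
= 3 + 3 + 1 + 2 + 3
= 6 + 1 + 5
= 7 + 5
= 12

12


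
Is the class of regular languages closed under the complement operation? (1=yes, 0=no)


Regular languages are closed under:
- Union (DFA product construction)
- Intersection (DFA product construction)
- Complement (swap accept/reject states)
- Concatenation (NFA construction)
- Kleene star (NFA construction)
complement is in this list
Therefore: closed

1


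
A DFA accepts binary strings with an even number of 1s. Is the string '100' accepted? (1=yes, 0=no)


DFA has 2 states: q_even (start, accept=yes) and q_odd
Processing string '100' character by character:
  Position 0: read '1', 1-count=1 -> q_odd
  Position 1: read '0', 1-count=1 -> q_odd (no change)
  Position 2: read '0', 1-count=1 -> q_odd (no change)
Final state: q_odd, total 1s = 1 (odd); the DFA requires an even count -> reject

0


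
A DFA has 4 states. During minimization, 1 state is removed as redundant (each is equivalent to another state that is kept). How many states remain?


Original DFA: 4 states
Redundant states removed: 1
Minimized states = original - removed
= 4 - 1
= 3

3


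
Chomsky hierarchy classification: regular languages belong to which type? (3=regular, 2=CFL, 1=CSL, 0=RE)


Chomsky hierarchy levels:
  Type 3: Regular (DFA/NFA/regex)
  Type 2: Context-free (PDA)
  Type 1: Context-sensitive
  Type 0: Recursively enumerable (TM)
'regular' corresponds to Type 3

3


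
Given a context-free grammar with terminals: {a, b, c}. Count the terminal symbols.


Terminal symbols: a, b, c
Counting each: a (#1), b (#2), c (#3)
Total = 3

3


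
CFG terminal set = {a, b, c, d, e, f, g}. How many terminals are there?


Terminal symbols: a, b, c, d, e, f, g
Counting each: a (#1), b (#2), c (#3), d (#4), e (#5), f (#6), g (#7)
Total = 7

7


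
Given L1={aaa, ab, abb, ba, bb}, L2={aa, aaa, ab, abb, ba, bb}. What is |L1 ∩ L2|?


L1 = {aaa, ab, abb, ba, bb}
L2 = {aa, aaa, ab, abb, ba, bb}
Checking each string in L1 against L2:
  'aaa': in L2? Yes
  'ab': in L2? Yes
  'abb': in L2? Yes
  'ba': in L2? Yes
  'bb': in L2? Yes
Intersection = {aaa, ab, abb, ba, bb}
|L1 ∩ L2| = 5

5


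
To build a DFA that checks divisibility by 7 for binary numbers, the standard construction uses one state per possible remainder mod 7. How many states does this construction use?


Divisibility by 7 is tracked via the remainder mod 7: 0, 1, ..., 6
The construction assigns one state to each remainder
Number of remainders = 7

7


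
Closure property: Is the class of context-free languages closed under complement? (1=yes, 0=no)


CFL closure properties:
  Closed under: union, concatenation, Kleene star
  NOT closed under: intersection, complement
Operation 'complement' is in not-closed list -> No (not closed)

0


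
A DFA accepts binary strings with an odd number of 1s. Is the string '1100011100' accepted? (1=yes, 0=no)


DFA has 2 states: q_even (start, accept=no) and q_odd
Processing string '1100011100' character by character:
  Position 0: read '1', 1-count=1 -> q_odd
  Position 1: read '1', 1-count=2 -> q_even
  Position 2: read '0', 1-count=2 -> q_even (no change)
  Position 3: read '0', 1-count=2 -> q_even (no change)
  Position 4: read '0', 1-count=2 -> q_even (no change)
  Position 5: read '1', 1-count=3 -> q_odd
  Position 6: read '1', 1-count=4 -> q_even
  Position 7: read '1', 1-count=5 -> q_odd
  Position 8: read '0', 1-count=5 -> q_odd (no change)
  Position 9: read '0', 1-count=5 -> q_odd (no change)
Final state: q_odd, total 1s = 5 (odd); the DFA requires an odd count -> accept

1


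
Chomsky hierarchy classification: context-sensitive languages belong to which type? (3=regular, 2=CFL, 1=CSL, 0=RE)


Chomsky hierarchy levels:
  Type 3: Regular (DFA/NFA/regex)
  Type 2: Context-free (PDA)
  Type 1: Context-sensitive
  Type 0: Recursively enumerable (TM)
'context-sensitive' corresponds to Type 1

1


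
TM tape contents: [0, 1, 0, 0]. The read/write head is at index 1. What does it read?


Tape: [0, 1, 0, 0]
Positions: 0 1 2 3
Values:    0 1 0 0
Head at position 1
tape[1] = 1

1


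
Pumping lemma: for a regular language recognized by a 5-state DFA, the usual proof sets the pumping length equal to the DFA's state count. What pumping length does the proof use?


Pumping lemma for regular languages (standard proof):
Take p = |Q|, the number of DFA states.
Any string of length >= |Q| passes through |Q|+1 states while reading its first |Q| symbols,
so by pigeonhole some state repeats, giving the loop that can be pumped.
Here |Q| = 5
Therefore the proof uses p = 5

5


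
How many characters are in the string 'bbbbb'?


String: 'bbbbb'
Counting characters:
  'b' appears 5 time(s)
Total length = 0 + 5 = 5

5
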